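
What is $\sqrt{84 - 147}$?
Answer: $3 i \sqrt{7} \approx 7.9373 i$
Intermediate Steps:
$\sqrt{84 - 147} = \sqrt{-63} = 3 i \sqrt{7}$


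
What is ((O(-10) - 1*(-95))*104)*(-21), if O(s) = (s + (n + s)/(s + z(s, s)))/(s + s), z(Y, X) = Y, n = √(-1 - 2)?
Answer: -1042587/5 - 273*I*√3/50 ≈ -2.0852e+5 - 9.457*I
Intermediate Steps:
n = I*√3 (n = √(-3) = I*√3 ≈ 1.732*I)
O(s) = (s + (s + I*√3)/(2*s))/(2*s) (O(s) = (s + (I*√3 + s)/(s + s))/(s + s) = (s + (s + I*√3)/((2*s)))/((2*s)) = (s + (s + I*√3)*(1/(2*s)))*(1/(2*s)) = (s + (s + I*√3)/(2*s))*(1/(2*s)) = (s + (s + I*√3)/(2*s))/(2*s))
((O(-10) - 1*(-95))*104)*(-21) = (((¼)*(-10 + 2*(-10)² + I*√3)/(-10)² - 1*(-95))*104)*(-21) = (((¼)*(1/100)*(-10 + 2*100 + I*√3) + 95)*104)*(-21) = (((¼)*(1/100)*(-10 + 200 + I*√3) + 95)*104)*(-21) = (((¼)*(1/100)*(190 + I*√3) + 95)*104)*(-21) = (((19/40 + I*√3/400) + 95)*104)*(-21) = ((3819/40 + I*√3/400)*104)*(-21) = (49647/5 + 13*I*√3/50)*(-21) = -1042587/5 - 273*I*√3/50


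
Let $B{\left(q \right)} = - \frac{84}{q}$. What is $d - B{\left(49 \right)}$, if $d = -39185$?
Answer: $- \frac{274283}{7} \approx -39183.0$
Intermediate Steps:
$d - B{\left(49 \right)} = -39185 - - \frac{84}{49} = -39185 - \left(-84\right) \frac{1}{49} = -39185 - - \frac{12}{7} = -39185 + \frac{12}{7} = - \frac{274283}{7}$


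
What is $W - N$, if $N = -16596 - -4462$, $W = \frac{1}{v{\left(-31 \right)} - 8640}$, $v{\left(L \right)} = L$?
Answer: $\frac{105213913}{8671} \approx 12134.0$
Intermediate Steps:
$W = - \frac{1}{8671}$ ($W = \frac{1}{-31 - 8640} = \frac{1}{-8671} = - \frac{1}{8671} \approx -0.00011533$)
$N = -12134$ ($N = -16596 + 4462 = -12134$)
$W - N = - \frac{1}{8671} - -12134 = - \frac{1}{8671} + 12134 = \frac{105213913}{8671}$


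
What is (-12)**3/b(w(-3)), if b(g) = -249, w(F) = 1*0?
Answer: 576/83 ≈ 6.9398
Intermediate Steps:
w(F) = 0
(-12)**3/b(w(-3)) = (-12)**3/(-249) = -1728*(-1/249) = 576/83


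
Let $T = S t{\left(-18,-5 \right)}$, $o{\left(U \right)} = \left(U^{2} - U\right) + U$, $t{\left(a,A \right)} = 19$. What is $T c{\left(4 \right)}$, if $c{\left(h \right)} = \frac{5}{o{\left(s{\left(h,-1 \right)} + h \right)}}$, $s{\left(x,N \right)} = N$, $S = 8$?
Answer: $\frac{760}{9} \approx 84.444$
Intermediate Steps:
$o{\left(U \right)} = U^{2}$
$T = 152$ ($T = 8 \cdot 19 = 152$)
$c{\left(h \right)} = \frac{5}{\left(-1 + h\right)^{2}}$
$T c{\left(4 \right)} = 152 \frac{5}{\left(-1 + 4\right)^{2}} = 152 \cdot \frac{5}{9} = \frac{760}{9}$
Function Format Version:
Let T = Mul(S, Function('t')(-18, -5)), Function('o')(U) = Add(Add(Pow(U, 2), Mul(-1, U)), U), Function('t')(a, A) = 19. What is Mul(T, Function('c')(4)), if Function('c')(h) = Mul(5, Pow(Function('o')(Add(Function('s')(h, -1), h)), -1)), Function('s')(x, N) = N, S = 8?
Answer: Rational(760, 9) ≈ 84.444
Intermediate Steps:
Function('o')(U) = Pow(U, 2)
T = 152 (T = Mul(8, 19) = 152)
Function('c')(h) = Mul(5, Pow(Add(-1, h), -2)) (Function('c')(h) = Mul(5, Pow(Pow(Add(-1, h), 2), -1)) = Mul(5, Pow(Add(-1, h), -2)))
Mul(T, Function('c')(4)) = Mul(152, Mul(5, Pow(Add(-1, 4), -2))) = Mul(152, Mul(5, Pow(3, -2))) = Mul(152, Mul(5, Rational(1, 9))) = Mul(152, Rational(5, 9)) = Rational(760, 9)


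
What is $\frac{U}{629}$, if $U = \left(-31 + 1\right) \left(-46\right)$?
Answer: $\frac{1380}{629} \approx 2.194$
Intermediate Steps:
$U = 1380$ ($U = \left(-30\right) \left(-46\right) = 1380$)
$\frac{U}{629} = \frac{1380}{629}$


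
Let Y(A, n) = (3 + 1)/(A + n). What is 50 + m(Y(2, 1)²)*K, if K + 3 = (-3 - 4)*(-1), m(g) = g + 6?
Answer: 730/9 ≈ 81.111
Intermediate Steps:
Y(A, n) = 4/(A + n)
m(g) = 6 + g
K = 4 (K = -3 + (-3 - 4)*(-1) = -3 - 7*(-1) = -3 + 7 = 4)
50 + m(Y(2, 1)²)*K = 50 + (6 + (4/(2 + 1))²)*4 = 50 + (6 + (4/3)²)*4 = 50 + (6 + 16/9)*4 = 50 + (70/9)*4 = 50 + 280/9 = 730/9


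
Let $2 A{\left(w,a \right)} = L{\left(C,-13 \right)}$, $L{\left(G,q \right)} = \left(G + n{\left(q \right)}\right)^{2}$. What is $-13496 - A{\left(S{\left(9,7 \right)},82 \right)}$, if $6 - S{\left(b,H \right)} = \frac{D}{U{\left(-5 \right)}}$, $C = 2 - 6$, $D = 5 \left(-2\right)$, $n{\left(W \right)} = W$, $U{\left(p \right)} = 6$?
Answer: $- \frac{27281}{2} \approx -13641.0$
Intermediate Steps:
$D = -10$
$C = -4$ ($C = 2 - 6 = -4$)
$S{\left(b,H \right)} = \frac{23}{3}$ ($S{\left(b,H \right)} = 6 - - \frac{10}{6} = 6 - \left(-10\right) \frac{1}{6} = 6 - - \frac{5}{3} = 6 + \frac{5}{3} = \frac{23}{3}$)
$L{\left(G,q \right)} = \left(G + q\right)^{2}$
$A{\left(w,a \right)} = \frac{289}{2}$ ($A{\left(w,a \right)} = \frac{\left(-4 - 13\right)^{2}}{2} = \frac{\left(-17\right)^{2}}{2} = \frac{1}{2} \cdot 289 = \frac{289}{2}$)
$-13496 - A{\left(S{\left(9,7 \right)},82 \right)} = -13496 - \frac{289}{2} = - \frac{27281}{2}$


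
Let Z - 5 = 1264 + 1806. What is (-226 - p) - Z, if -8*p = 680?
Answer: -3216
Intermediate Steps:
p = -85 (p = -1/8*680 = -85)
Z = 3075 (Z = 5 + (1264 + 1806) = 5 + 3070 = 3075)
(-226 - p) - Z = (-226 - 1*(-85)) - 1*3075 = (-226 + 85) - 3075 = -141 - 3075 = -3216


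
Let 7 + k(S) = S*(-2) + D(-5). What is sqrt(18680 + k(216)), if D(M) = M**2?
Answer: sqrt(18266) ≈ 135.15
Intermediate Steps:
k(S) = 18 - 2*S (k(S) = -7 + (S*(-2) + (-5)**2) = -7 + (-2*S + 25) = -7 + (25 - 2*S) = 18 - 2*S)
sqrt(18680 + k(216)) = sqrt(18680 + (18 - 2*216)) = sqrt(18680 + (18 - 432)) = sqrt(18680 - 414) = sqrt(18266)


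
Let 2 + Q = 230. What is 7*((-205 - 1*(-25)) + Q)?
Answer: 336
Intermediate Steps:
Q = 228 (Q = -2 + 230 = 228)
7*((-205 - 1*(-25)) + Q) = 7*((-205 - 1*(-25)) + 228) = 7*((-205 + 25) + 228) = 7*(-180 + 228) = 7*48 = 336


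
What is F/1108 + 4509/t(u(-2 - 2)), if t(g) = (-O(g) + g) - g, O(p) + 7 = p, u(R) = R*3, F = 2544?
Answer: 1261077/5263 ≈ 239.61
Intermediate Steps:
u(R) = 3*R
O(p) = -7 + p
t(g) = 7 - g (t(g) = (-(-7 + g) + g) - g = ((7 - g) + g) - g = 7 - g)
F/1108 + 4509/t(u(-2 - 2)) = 2544/1108 + 4509/(7 - 3*(-2 - 2)) = 2544*(1/1108) + 4509/(7 - 3*(-4)) = 636/277 + 4509/(7 - 1*(-12)) = 636/277 + 4509/(7 + 12) = 636/277 + 4509/19 = 1261077/5263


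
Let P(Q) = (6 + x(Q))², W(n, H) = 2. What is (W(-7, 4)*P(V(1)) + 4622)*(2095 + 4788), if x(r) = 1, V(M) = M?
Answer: 32487760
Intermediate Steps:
P(Q) = 49 (P(Q) = (6 + 1)² = 7² = 49)
(W(-7, 4)*P(V(1)) + 4622)*(2095 + 4788) = (2*49 + 4622)*(2095 + 4788) = (98 + 4622)*6883 = 4720*6883 = 32487760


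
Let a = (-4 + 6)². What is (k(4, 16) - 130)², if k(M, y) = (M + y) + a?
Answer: 11236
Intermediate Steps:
a = 4 (a = 2² = 4)
k(M, y) = 4 + M + y (k(M, y) = (M + y) + 4 = 4 + M + y)
(k(4, 16) - 130)² = ((4 + 4 + 16) - 130)² = (24 - 130)² = (-106)² = 11236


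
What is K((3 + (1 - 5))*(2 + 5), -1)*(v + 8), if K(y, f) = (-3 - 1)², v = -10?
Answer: -32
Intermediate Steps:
K(y, f) = 16 (K(y, f) = (-4)² = 16)
K((3 + (1 - 5))*(2 + 5), -1)*(v + 8) = 16*(-10 + 8) = 16*(-2) = -32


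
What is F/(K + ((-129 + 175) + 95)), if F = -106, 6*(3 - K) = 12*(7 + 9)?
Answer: -53/56 ≈ -0.94643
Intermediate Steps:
K = -29 (K = 3 - 2*(7 + 9) = 3 - 2*16 = 3 - 1/6*192 = 3 - 32 = -29)
F/(K + ((-129 + 175) + 95)) = -106/(-29 + ((-129 + 175) + 95)) = -106/(-29 + (46 + 95)) = -106/(-29 + 141) = -106/112 = -106*1/112 = -53/56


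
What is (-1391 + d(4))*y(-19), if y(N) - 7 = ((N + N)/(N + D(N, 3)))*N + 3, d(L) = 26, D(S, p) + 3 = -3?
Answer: 128856/5 ≈ 25771.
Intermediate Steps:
D(S, p) = -6 (D(S, p) = -3 - 3 = -6)
y(N) = 10 + 2*N²/(-6 + N) (y(N) = 7 + (((N + N)/(N - 6))*N + 3) = 7 + (((2*N)/(-6 + N))*N + 3) = 7 + ((2*N/(-6 + N))*N + 3) = 7 + (2*N²/(-6 + N) + 3) = 7 + (3 + 2*N²/(-6 + N)) = 10 + 2*N²/(-6 + N))
(-1391 + d(4))*y(-19) = (-1391 + 26)*(2*(-30 + (-19)² + 5*(-19))/(-6 - 19)) = -2730*(-30 + 361 - 95)/(-25) = -2730*(-1)*236/25 = -1365*(-472/25) = 128856/5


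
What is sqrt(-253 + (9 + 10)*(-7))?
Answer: I*sqrt(386) ≈ 19.647*I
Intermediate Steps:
sqrt(-253 + (9 + 10)*(-7)) = sqrt(-253 + 19*(-7)) = sqrt(-253 - 133) = sqrt(-386) = I*sqrt(386)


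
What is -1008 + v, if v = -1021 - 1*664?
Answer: -2693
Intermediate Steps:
v = -1685 (v = -1021 - 664 = -1685)
-1008 + v = -1008 - 1685 = -2693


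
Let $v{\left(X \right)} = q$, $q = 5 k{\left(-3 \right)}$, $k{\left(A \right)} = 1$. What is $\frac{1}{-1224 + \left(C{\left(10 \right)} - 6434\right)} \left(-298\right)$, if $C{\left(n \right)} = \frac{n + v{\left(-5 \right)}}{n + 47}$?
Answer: $\frac{5662}{145497} \approx 0.038915$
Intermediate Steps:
$q = 5$ ($q = 5 \cdot 1 = 5$)
$v{\left(X \right)} = 5$
$C{\left(n \right)} = \frac{5 + n}{47 + n}$ ($C{\left(n \right)} = \frac{n + 5}{n + 47} = \frac{5 + n}{47 + n}$)
$\frac{1}{-1224 + \left(C{\left(10 \right)} - 6434\right)} \left(-298\right) = \frac{1}{-1224 - \left(6434 - \frac{5 + 10}{47 + 10}\right)} \left(-298\right) = \frac{1}{-1224 - \left(6434 - \frac{1}{57} \cdot 15\right)} \left(-298\right) = \frac{1}{-1224 + \left(\frac{1}{57} \cdot 15 - 6434\right)} \left(-298\right) = \frac{1}{-1224 + \left(\frac{5}{19} - 6434\right)} \left(-298\right) = \frac{1}{-1224 - \frac{122241}{19}} \left(-298\right) = \frac{1}{- \frac{145497}{19}} \left(-298\right) = \left(- \frac{19}{145497}\right) \left(-298\right) = \frac{5662}{145497}$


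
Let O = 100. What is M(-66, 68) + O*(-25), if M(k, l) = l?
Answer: -2432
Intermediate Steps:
M(-66, 68) + O*(-25) = 68 + 100*(-25) = 68 - 2500 = -2432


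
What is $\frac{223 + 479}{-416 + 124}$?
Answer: $- \frac{351}{146} \approx -2.4041$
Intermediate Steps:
$\frac{223 + 479}{-416 + 124} = \frac{702}{-292} = 702 \left(- \frac{1}{292}\right) = - \frac{351}{146}$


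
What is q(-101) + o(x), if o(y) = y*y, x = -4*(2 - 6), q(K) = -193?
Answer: 63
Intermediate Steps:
x = 16 (x = -4*(-4) = 16)
o(y) = y**2
q(-101) + o(x) = -193 + 16**2 = -193 + 256 = 63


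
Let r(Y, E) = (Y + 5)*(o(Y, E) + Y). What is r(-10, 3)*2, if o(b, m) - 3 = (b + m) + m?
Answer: 110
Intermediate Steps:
o(b, m) = 3 + b + 2*m (o(b, m) = 3 + ((b + m) + m) = 3 + (b + 2*m) = 3 + b + 2*m)
r(Y, E) = (5 + Y)*(3 + 2*E + 2*Y) (r(Y, E) = (Y + 5)*((3 + Y + 2*E) + Y) = (5 + Y)*(3 + 2*E + 2*Y))
r(-10, 3)*2 = (15 + 2*(-10)**2 + 10*3 + 13*(-10) + 2*3*(-10))*2 = (15 + 2*100 + 30 - 130 - 60)*2 = (15 + 200 + 30 - 130 - 60)*2 = 55*2 = 110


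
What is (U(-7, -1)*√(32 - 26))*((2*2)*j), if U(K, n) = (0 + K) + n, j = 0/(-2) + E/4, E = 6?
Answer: -48*√6 ≈ -117.58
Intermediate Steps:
j = 3/2 (j = 0/(-2) + 6/4 = 0*(-½) + 6*(¼) = 0 + 3/2 = 3/2 ≈ 1.5000)
U(K, n) = K + n
(U(-7, -1)*√(32 - 26))*((2*2)*j) = ((-7 - 1)*√(32 - 26))*((2*2)*(3/2)) = (-8*√6)*(4*(3/2)) = -8*√6*6 = -48*√6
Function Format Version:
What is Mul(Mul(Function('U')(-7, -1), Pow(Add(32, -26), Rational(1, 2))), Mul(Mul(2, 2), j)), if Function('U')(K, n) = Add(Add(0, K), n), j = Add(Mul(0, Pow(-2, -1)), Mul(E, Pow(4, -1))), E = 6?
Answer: Mul(-48, Pow(6, Rational(1, 2))) ≈ -117.58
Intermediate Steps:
j = Rational(3, 2) (j = Add(Mul(0, Pow(-2, -1)), Mul(6, Pow(4, -1))) = Add(Mul(0, Rational(-1, 2)), Mul(6, Rational(1, 4))) = Add(0, Rational(3, 2)) = Rational(3, 2) ≈ 1.5000)
Function('U')(K, n) = Add(K, n)
Mul(Mul(Function('U')(-7, -1), Pow(Add(32, -26), Rational(1, 2))), Mul(Mul(2, 2), j)) = Mul(Mul(Add(-7, -1), Pow(Add(32, -26), Rational(1, 2))), Mul(Mul(2, 2), Rational(3, 2))) = Mul(Mul(-8, Pow(6, Rational(1, 2))), Mul(4, Rational(3, 2))) = Mul(Mul(-8, Pow(6, Rational(1, 2))), 6) = Mul(-48, Pow(6, Rational(1, 2)))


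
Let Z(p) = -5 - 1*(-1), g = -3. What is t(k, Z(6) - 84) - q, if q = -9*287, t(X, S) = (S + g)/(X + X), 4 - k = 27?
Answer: 118909/46 ≈ 2585.0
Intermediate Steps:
k = -23 (k = 4 - 1*27 = 4 - 27 = -23)
Z(p) = -4 (Z(p) = -5 + 1 = -4)
t(X, S) = (-3 + S)/(2*X) (t(X, S) = (S - 3)/(X + X) = (-3 + S)/((2*X)) = (-3 + S)*(1/(2*X)) = (-3 + S)/(2*X))
q = -2583
t(k, Z(6) - 84) - q = (½)*(-3 + (-4 - 84))/(-23) - 1*(-2583) = (½)*(-1/23)*(-3 - 88) + 2583 = (½)*(-1/23)*(-91) + 2583 = 91/46 + 2583 = 118909/46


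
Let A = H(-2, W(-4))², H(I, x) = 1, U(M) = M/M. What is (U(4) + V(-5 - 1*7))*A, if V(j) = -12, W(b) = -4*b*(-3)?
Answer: -11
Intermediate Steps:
W(b) = 12*b
U(M) = 1
A = 1 (A = 1² = 1)
(U(4) + V(-5 - 1*7))*A = (1 - 12)*1 = -11*1 = -11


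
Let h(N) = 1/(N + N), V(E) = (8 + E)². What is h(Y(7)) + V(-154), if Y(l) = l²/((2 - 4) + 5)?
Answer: 2088971/98 ≈ 21316.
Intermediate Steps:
Y(l) = l²/3 (Y(l) = l²/(-2 + 5) = l²/3)
h(N) = 1/(2*N)
h(Y(7)) + V(-154) = 1/(2*(((⅓)*7²))) + (8 - 154)² = 1/(2*(((⅓)*49))) + (-146)² = 1/(2*(49/3)) + 21316 = (½)*(3/49) + 21316 = 3/98 + 21316 = 2088971/98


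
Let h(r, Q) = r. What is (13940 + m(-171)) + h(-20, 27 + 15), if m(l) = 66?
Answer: 13986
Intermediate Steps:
(13940 + m(-171)) + h(-20, 27 + 15) = (13940 + 66) - 20 = 14006 - 20 = 13986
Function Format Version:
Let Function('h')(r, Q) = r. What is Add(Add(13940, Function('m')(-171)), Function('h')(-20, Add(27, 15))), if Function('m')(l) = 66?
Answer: 13986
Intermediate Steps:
Add(Add(13940, Function('m')(-171)), Function('h')(-20, Add(27, 15))) = Add(Add(13940, 66), -20) = Add(14006, -20) = 13986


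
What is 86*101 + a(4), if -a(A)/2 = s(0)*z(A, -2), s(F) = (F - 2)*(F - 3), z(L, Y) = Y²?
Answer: 8638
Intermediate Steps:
s(F) = (-3 + F)*(-2 + F) (s(F) = (-2 + F)*(-3 + F) = (-3 + F)*(-2 + F))
a(A) = -48 (a(A) = -2*(6 + 0² - 5*0)*(-2)² = -2*(6 + 0 + 0)*4 = -12*4 = -2*24 = -48)
86*101 + a(4) = 86*101 - 48 = 8686 - 48 = 8638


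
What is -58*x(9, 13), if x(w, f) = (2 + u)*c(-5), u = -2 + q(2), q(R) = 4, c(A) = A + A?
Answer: 2320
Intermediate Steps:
c(A) = 2*A
u = 2 (u = -2 + 4 = 2)
x(w, f) = -40 (x(w, f) = (2 + 2)*(2*(-5)) = 4*(-10) = -40)
-58*x(9, 13) = -58*(-40) = 2320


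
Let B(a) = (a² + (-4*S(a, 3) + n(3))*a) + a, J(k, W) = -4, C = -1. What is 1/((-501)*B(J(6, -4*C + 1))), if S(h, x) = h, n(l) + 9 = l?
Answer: 1/14028 ≈ 7.1286e-5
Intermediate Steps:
n(l) = -9 + l
B(a) = a + a² + a*(-6 - 4*a) (B(a) = (a² + (-4*a + (-9 + 3))*a) + a = (a² + (-4*a - 6)*a) + a = (a² + (-6 - 4*a)*a) + a = (a² + a*(-6 - 4*a)) + a = a + a² + a*(-6 - 4*a))
1/((-501)*B(J(6, -4*C + 1))) = 1/((-501)*((-4*(-5 - 3*(-4))))) = -(-1/(4*(-5 + 12)))/501 = -1/(501*((-4*7))) = -1/501/(-28) = -1/501*(-1/28) = 1/14028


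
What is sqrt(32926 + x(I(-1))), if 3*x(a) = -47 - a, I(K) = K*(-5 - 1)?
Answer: 5*sqrt(11847)/3 ≈ 181.41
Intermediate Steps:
I(K) = -6*K (I(K) = K*(-6) = -6*K)
x(a) = -47/3 - a/3 (x(a) = (-47 - a)/3 = -47/3 - a/3)
sqrt(32926 + x(I(-1))) = sqrt(32926 + (-47/3 - (-2)*(-1))) = sqrt(32926 + (-47/3 - 1/3*6)) = sqrt(32926 + (-47/3 - 2)) = sqrt(32926 - 53/3) = sqrt(98725/3) = 5*sqrt(11847)/3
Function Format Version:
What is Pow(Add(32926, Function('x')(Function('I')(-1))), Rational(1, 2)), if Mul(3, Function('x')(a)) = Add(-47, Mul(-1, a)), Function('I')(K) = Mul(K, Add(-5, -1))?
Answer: Mul(Rational(5, 3), Pow(11847, Rational(1, 2))) ≈ 181.41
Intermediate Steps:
Function('I')(K) = Mul(-6, K) (Function('I')(K) = Mul(K, -6) = Mul(-6, K))
Function('x')(a) = Add(Rational(-47, 3), Mul(Rational(-1, 3), a)) (Function('x')(a) = Mul(Rational(1, 3), Add(-47, Mul(-1, a))) = Add(Rational(-47, 3), Mul(Rational(-1, 3), a)))
Pow(Add(32926, Function('x')(Function('I')(-1))), Rational(1, 2)) = Pow(Add(32926, Add(Rational(-47, 3), Mul(Rational(-1, 3), Mul(-6, -1)))), Rational(1, 2)) = Pow(Add(32926, Add(Rational(-47, 3), Mul(Rational(-1, 3), 6))), Rational(1, 2)) = Pow(Add(32926, Add(Rational(-47, 3), -2)), Rational(1, 2)) = Pow(Add(32926, Rational(-53, 3)), Rational(1, 2)) = Pow(Rational(98725, 3), Rational(1, 2)) = Mul(Rational(5, 3), Pow(11847, Rational(1, 2)))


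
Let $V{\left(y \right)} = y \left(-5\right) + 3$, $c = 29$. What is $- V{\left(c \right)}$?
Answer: $142$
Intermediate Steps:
$V{\left(y \right)} = 3 - 5 y$ ($V{\left(y \right)} = - 5 y + 3 = 3 - 5 y$)
$- V{\left(c \right)} = - (3 - 145) = \left(-1\right) \left(-142\right) = 142$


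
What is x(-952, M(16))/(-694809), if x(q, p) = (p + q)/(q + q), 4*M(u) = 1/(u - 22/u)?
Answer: -55691/77390605656 ≈ -7.1961e-7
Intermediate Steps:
M(u) = 1/(4*(u - 22/u))
x(q, p) = (p + q)/(2*q) (x(q, p) = (p + q)/((2*q)) = (p + q)*(1/(2*q)) = (p + q)/(2*q))
x(-952, M(16))/(-694809) = ((½)*((¼)*16/(-22 + 16²) - 952)/(-952))/(-694809) = ((½)*(-1/952)*((¼)*16/(-22 + 256) - 952))*(-1/694809) = ((½)*(-1/952)*((¼)*16/234 - 952))*(-1/694809) = ((½)*(-1/952)*((¼)*16*(1/234) - 952))*(-1/694809) = ((½)*(-1/952)*(2/117 - 952))*(-1/694809) = ((½)*(-1/952)*(-111382/117))*(-1/694809) = (55691/111384)*(-1/694809) = -55691/77390605656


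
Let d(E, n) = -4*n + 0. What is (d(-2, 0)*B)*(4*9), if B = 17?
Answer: 0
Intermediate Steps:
d(E, n) = -4*n
(d(-2, 0)*B)*(4*9) = (-4*0*17)*(4*9) = (0*17)*36 = 0*36 = 0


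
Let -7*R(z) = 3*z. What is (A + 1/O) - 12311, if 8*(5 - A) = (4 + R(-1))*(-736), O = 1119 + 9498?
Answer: -884289923/74319 ≈ -11899.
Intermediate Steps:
R(z) = -3*z/7
O = 10617
A = 2887/7 (A = 5 - (4 - 3/7*(-1))*(-736)/8 = 5 - (4 + 3/7)*(-736)/8 = 5 - 31*(-736)/56 = 5 - ⅛*(-22816/7) = 5 + 2852/7 = 2887/7 ≈ 412.43)
(A + 1/O) - 12311 = (2887/7 + 1/10617) - 12311 = 30651286/74319 - 12311 = -884289923/74319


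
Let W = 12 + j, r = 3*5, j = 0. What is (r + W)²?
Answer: 729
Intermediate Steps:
r = 15
W = 12 (W = 12 + 0 = 12)
(r + W)² = (15 + 12)² = 27² = 729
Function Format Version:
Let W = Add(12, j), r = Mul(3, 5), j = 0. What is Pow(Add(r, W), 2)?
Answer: 729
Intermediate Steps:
r = 15
W = 12 (W = Add(12, 0) = 12)
Pow(Add(r, W), 2) = Pow(Add(15, 12), 2) = Pow(27, 2) = 729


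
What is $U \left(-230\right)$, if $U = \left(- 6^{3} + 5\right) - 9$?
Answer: $50600$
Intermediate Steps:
$U = -220$ ($U = \left(\left(-1\right) 216 + 5\right) - 9 = \left(-216 + 5\right) - 9 = -211 - 9 = -220$)
$U \left(-230\right) = \left(-220\right) \left(-230\right) = 50600$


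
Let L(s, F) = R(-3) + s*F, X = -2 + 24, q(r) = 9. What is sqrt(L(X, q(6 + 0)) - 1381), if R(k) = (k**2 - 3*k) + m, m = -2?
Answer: I*sqrt(1167) ≈ 34.161*I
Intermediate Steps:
R(k) = -2 + k**2 - 3*k (R(k) = (k**2 - 3*k) - 2 = -2 + k**2 - 3*k)
X = 22
L(s, F) = 16 + F*s (L(s, F) = (-2 + (-3)**2 - 3*(-3)) + s*F = (-2 + 9 + 9) + F*s = 16 + F*s)
sqrt(L(X, q(6 + 0)) - 1381) = sqrt((16 + 9*22) - 1381) = sqrt((16 + 198) - 1381) = sqrt(214 - 1381) = sqrt(-1167) = I*sqrt(1167)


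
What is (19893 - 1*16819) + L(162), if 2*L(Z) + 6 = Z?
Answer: 3152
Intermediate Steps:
L(Z) = -3 + Z/2
(19893 - 1*16819) + L(162) = (19893 - 1*16819) + (-3 + (½)*162) = (19893 - 16819) + (-3 + 81) = 3074 + 78 = 3152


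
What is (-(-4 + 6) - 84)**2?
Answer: 7396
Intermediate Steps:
(-(-4 + 6) - 84)**2 = (-1*2 - 84)**2 = (-2 - 84)**2 = (-86)**2 = 7396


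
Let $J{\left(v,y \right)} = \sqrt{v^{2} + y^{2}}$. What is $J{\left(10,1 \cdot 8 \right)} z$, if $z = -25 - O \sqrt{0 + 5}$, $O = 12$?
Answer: $- 50 \sqrt{41} - 24 \sqrt{205} \approx -663.78$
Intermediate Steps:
$z = -25 - 12 \sqrt{5}$ ($z = -25 - 12 \sqrt{0 + 5} = -25 - 12 \sqrt{5} \approx -51.833$)
$J{\left(10,1 \cdot 8 \right)} z = \sqrt{10^{2} + \left(1 \cdot 8\right)^{2}} \left(-25 - 12 \sqrt{5}\right) = \sqrt{100 + 8^{2}} \left(-25 - 12 \sqrt{5}\right) = \sqrt{100 + 64} \left(-25 - 12 \sqrt{5}\right) = \sqrt{164} \left(-25 - 12 \sqrt{5}\right) = 2 \sqrt{41} \left(-25 - 12 \sqrt{5}\right)$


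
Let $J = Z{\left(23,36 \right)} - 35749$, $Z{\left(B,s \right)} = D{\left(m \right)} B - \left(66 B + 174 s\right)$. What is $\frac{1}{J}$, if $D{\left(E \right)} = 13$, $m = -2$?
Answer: $- \frac{1}{43232} \approx -2.3131 \cdot 10^{-5}$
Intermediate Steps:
$Z{\left(B,s \right)} = - 174 s - 53 B$ ($Z{\left(B,s \right)} = 13 B - \left(66 B + 174 s\right) = - 174 s - 53 B$)
$J = -43232$ ($J = \left(\left(-174\right) 36 - 1219\right) - 35749 = \left(-6264 - 1219\right) - 35749 = -7483 - 35749 = -43232$)
$\frac{1}{J} = \frac{1}{-43232} = - \frac{1}{43232}$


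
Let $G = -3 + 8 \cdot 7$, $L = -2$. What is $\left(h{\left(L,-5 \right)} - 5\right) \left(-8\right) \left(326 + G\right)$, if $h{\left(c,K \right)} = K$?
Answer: $30320$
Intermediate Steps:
$G = 53$ ($G = -3 + 56 = 53$)
$\left(h{\left(L,-5 \right)} - 5\right) \left(-8\right) \left(326 + G\right) = \left(-5 - 5\right) \left(-8\right) \left(326 + 53\right) = \left(-10\right) \left(-8\right) 379 = 80 \cdot 379 = 30320$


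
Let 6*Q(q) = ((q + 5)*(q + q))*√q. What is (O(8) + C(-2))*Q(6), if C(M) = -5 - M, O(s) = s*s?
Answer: 1342*√6 ≈ 3287.2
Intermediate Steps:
O(s) = s²
Q(q) = q^(3/2)*(5 + q)/3 (Q(q) = (((q + 5)*(q + q))*√q)/6 = (((5 + q)*(2*q))*√q)/6 = ((2*q*(5 + q))*√q)/6 = (2*q^(3/2)*(5 + q))/6 = q^(3/2)*(5 + q)/3)
(O(8) + C(-2))*Q(6) = (8² + (-5 - 1*(-2)))*(6^(3/2)*(5 + 6)/3) = (64 + (-5 + 2))*((⅓)*(6*√6)*11) = (64 - 3)*(22*√6) = 61*(22*√6) = 1342*√6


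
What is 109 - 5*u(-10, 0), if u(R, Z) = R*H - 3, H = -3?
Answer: -26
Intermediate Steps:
u(R, Z) = -3 - 3*R (u(R, Z) = R*(-3) - 3 = -3*R - 3 = -3 - 3*R)
109 - 5*u(-10, 0) = 109 - 5*(-3 - 3*(-10)) = 109 - 5*(-3 + 30) = 109 - 5*27 = 109 - 135 = -26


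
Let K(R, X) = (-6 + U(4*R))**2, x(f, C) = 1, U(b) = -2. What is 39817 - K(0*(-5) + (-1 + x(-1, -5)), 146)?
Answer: 39753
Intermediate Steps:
K(R, X) = 64 (K(R, X) = (-6 - 2)**2 = (-8)**2 = 64)
39817 - K(0*(-5) + (-1 + x(-1, -5)), 146) = 39817 - 1*64 = 39817 - 64 = 39753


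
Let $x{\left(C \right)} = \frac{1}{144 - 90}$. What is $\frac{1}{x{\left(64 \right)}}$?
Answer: $54$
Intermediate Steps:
$x{\left(C \right)} = \frac{1}{54}$
$\frac{1}{x{\left(64 \right)}} = \frac{1}{\frac{1}{54}} = 54$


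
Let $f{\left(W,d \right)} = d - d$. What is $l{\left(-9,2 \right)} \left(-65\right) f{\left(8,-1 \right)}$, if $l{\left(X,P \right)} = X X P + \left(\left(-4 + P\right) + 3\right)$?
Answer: $0$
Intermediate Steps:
$l{\left(X,P \right)} = -1 + P + P X^{2}$ ($l{\left(X,P \right)} = X^{2} P + \left(-1 + P\right) = P X^{2} + \left(-1 + P\right) = -1 + P + P X^{2}$)
$f{\left(W,d \right)} = 0$
$l{\left(-9,2 \right)} \left(-65\right) f{\left(8,-1 \right)} = \left(-1 + 2 + 2 \left(-9\right)^{2}\right) \left(-65\right) 0 = \left(-1 + 2 + 2 \cdot 81\right) \left(-65\right) 0 = \left(-1 + 2 + 162\right) \left(-65\right) 0 = 163 \left(-65\right) 0 = \left(-10595\right) 0 = 0$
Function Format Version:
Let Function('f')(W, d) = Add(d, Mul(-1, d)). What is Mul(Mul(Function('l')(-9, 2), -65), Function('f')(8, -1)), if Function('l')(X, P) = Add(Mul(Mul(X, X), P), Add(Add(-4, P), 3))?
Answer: 0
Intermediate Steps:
Function('l')(X, P) = Add(-1, P, Mul(P, Pow(X, 2))) (Function('l')(X, P) = Add(Mul(Pow(X, 2), P), Add(-1, P)) = Add(Mul(P, Pow(X, 2)), Add(-1, P)) = Add(-1, P, Mul(P, Pow(X, 2))))
Function('f')(W, d) = 0
Mul(Mul(Function('l')(-9, 2), -65), Function('f')(8, -1)) = Mul(Mul(Add(-1, 2, Mul(2, Pow(-9, 2))), -65), 0) = Mul(Mul(Add(-1, 2, Mul(2, 81)), -65), 0) = Mul(Mul(Add(-1, 2, 162), -65), 0) = Mul(Mul(163, -65), 0) = Mul(-10595, 0) = 0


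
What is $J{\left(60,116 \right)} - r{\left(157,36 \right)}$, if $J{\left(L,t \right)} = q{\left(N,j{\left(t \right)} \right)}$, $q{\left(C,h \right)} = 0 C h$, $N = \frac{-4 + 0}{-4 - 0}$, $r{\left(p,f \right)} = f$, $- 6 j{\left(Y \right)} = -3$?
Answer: $-36$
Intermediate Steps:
$j{\left(Y \right)} = \frac{1}{2}$ ($j{\left(Y \right)} = \left(- \frac{1}{6}\right) \left(-3\right) = \frac{1}{2}$)
$N = 1$ ($N = - \frac{4}{-4 + 0} = - \frac{4}{-4} = \left(-4\right) \left(- \frac{1}{4}\right) = 1$)
$q{\left(C,h \right)} = 0$ ($q{\left(C,h \right)} = 0 h = 0$)
$J{\left(L,t \right)} = 0$
$J{\left(60,116 \right)} - r{\left(157,36 \right)} = 0 - 36 = -36$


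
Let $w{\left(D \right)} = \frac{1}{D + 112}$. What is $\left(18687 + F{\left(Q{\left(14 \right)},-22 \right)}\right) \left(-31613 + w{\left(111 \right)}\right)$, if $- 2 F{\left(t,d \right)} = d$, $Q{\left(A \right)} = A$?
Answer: $- \frac{131815253204}{223} \approx -5.911 \cdot 10^{8}$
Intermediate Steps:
$F{\left(t,d \right)} = - \frac{d}{2}$
$w{\left(D \right)} = \frac{1}{112 + D}$
$\left(18687 + F{\left(Q{\left(14 \right)},-22 \right)}\right) \left(-31613 + w{\left(111 \right)}\right) = \left(18687 - -11\right) \left(-31613 + \frac{1}{112 + 111}\right) = \left(18687 + 11\right) \left(-31613 + \frac{1}{223}\right) = 18698 \left(-31613 + \frac{1}{223}\right) = 18698 \left(- \frac{7049698}{223}\right) = - \frac{131815253204}{223}$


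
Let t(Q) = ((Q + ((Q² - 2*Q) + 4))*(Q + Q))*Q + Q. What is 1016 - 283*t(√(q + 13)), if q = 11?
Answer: -379336 + 26602*√6 ≈ -3.1417e+5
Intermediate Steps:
t(Q) = Q + 2*Q²*(4 + Q² - Q) (t(Q) = ((Q + (4 + Q² - 2*Q))*(2*Q))*Q + Q = ((4 + Q² - Q)*(2*Q))*Q + Q = (2*Q*(4 + Q² - Q))*Q + Q = 2*Q²*(4 + Q² - Q) + Q = Q + 2*Q²*(4 + Q² - Q))
1016 - 283*t(√(q + 13)) = 1016 - 283*√(11 + 13)*(1 - 2*(√(11 + 13))² + 2*(√(11 + 13))³ + 8*√(11 + 13)) = 1016 - 283*√24*(1 - 2*(√24)² + 2*(√24)³ + 8*√24) = 1016 - 283*2*√6*(1 - 2*(2*√6)² + 2*(2*√6)³ + 8*(2*√6)) = 1016 - 283*2*√6*(1 - 2*24 + 2*(48*√6) + 16*√6) = 1016 - 283*2*√6*(1 - 48 + 96*√6 + 16*√6) = 1016 - 283*2*√6*(-47 + 112*√6) = 1016 - 566*√6*(-47 + 112*√6)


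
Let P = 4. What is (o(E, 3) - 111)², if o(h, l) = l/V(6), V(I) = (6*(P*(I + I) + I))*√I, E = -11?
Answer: (71928 - √6)²/419904 ≈ 12320.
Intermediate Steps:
V(I) = 54*I^(3/2) (V(I) = (6*(4*(I + I) + I))*√I = (6*(4*(2*I) + I))*√I = (6*(8*I + I))*√I = (6*(9*I))*√I = (54*I)*√I = 54*I^(3/2))
o(h, l) = l*√6/1944 (o(h, l) = l/((54*6^(3/2))) = l/((54*(6*√6))) = l/((324*√6)) = l*(√6/1944) = l*√6/1944)
(o(E, 3) - 111)² = ((1/1944)*3*√6 - 111)² = (√6/648 - 111)² = (-111 + √6/648)²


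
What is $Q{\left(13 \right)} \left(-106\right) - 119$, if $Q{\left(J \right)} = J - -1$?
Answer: $-1603$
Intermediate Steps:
$Q{\left(J \right)} = 1 + J$ ($Q{\left(J \right)} = J + 1 = 1 + J$)
$Q{\left(13 \right)} \left(-106\right) - 119 = \left(1 + 13\right) \left(-106\right) - 119 = 14 \left(-106\right) - 119 = -1484 - 119 = -1603$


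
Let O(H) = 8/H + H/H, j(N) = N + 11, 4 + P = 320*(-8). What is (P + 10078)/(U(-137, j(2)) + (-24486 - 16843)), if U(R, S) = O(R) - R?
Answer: -1029418/5643175 ≈ -0.18242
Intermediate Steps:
P = -2564 (P = -4 + 320*(-8) = -4 - 2560 = -2564)
j(N) = 11 + N
O(H) = 1 + 8/H (O(H) = 8/H + 1 = 1 + 8/H)
U(R, S) = -R + (8 + R)/R (U(R, S) = (8 + R)/R - R = -R + (8 + R)/R)
(P + 10078)/(U(-137, j(2)) + (-24486 - 16843)) = (-2564 + 10078)/((1 - 1*(-137) + 8/(-137)) + (-24486 - 16843)) = 7514/((1 + 137 + 8*(-1/137)) - 41329) = 7514/((1 + 137 - 8/137) - 41329) = 7514/(18898/137 - 41329) = 7514/(-5643175/137) = 7514*(-137/5643175) = -1029418/5643175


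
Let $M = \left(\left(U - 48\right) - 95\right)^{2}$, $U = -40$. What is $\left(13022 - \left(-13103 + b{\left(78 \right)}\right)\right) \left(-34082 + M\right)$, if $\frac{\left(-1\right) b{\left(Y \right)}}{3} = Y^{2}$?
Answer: $-26315561$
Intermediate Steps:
$M = 33489$ ($M = \left(\left(-40 - 48\right) - 95\right)^{2} = \left(-88 - 95\right)^{2} = \left(-183\right)^{2} = 33489$)
$b{\left(Y \right)} = - 3 Y^{2}$
$\left(13022 - \left(-13103 + b{\left(78 \right)}\right)\right) \left(-34082 + M\right) = \left(13022 - \left(-13103 - 3 \cdot 78^{2}\right)\right) \left(-34082 + 33489\right) = \left(13022 - \left(-13103 - 18252\right)\right) \left(-593\right) = \left(13022 + \left(13103 - -18252\right)\right) \left(-593\right) = \left(13022 + \left(13103 + 18252\right)\right) \left(-593\right) = \left(13022 + 31355\right) \left(-593\right) = 44377 \left(-593\right) = -26315561$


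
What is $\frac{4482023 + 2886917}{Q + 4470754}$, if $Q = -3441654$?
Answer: $\frac{368447}{51455} \approx 7.1606$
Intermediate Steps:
$\frac{4482023 + 2886917}{Q + 4470754} = \frac{4482023 + 2886917}{-3441654 + 4470754} = \frac{7368940}{1029100} = 7368940 \cdot \frac{1}{1029100} = \frac{368447}{51455}$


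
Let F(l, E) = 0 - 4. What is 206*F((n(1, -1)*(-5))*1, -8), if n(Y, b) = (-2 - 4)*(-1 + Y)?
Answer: -824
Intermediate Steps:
n(Y, b) = 6 - 6*Y (n(Y, b) = -6*(-1 + Y) = 6 - 6*Y)
F(l, E) = -4
206*F((n(1, -1)*(-5))*1, -8) = 206*(-4) = -824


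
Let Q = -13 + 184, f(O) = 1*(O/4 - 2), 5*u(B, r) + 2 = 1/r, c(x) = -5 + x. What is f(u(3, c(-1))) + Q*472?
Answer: 9685187/120 ≈ 80710.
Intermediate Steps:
u(B, r) = -⅖ + 1/(5*r)
f(O) = -2 + O/4 (f(O) = 1*(O*(¼) - 2) = 1*(O/4 - 2) = 1*(-2 + O/4) = -2 + O/4)
Q = 171
f(u(3, c(-1))) + Q*472 = (-2 + ((1 - 2*(-5 - 1))/(5*(-5 - 1)))/4) + 171*472 = (-2 + ((⅕)*(1 - 2*(-6))/(-6))/4) + 80712 = (-2 + ((⅕)*(-⅙)*(1 + 12))/4) + 80712 = (-2 + ((⅕)*(-⅙)*13)/4) + 80712 = (-2 + (¼)*(-13/30)) + 80712 = (-2 - 13/120) + 80712 = -253/120 + 80712 = 9685187/120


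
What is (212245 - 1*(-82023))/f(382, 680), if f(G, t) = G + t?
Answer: 147134/531 ≈ 277.09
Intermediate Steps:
(212245 - 1*(-82023))/f(382, 680) = (212245 - 1*(-82023))/(382 + 680) = (212245 + 82023)/1062 = 294268*(1/1062) = 147134/531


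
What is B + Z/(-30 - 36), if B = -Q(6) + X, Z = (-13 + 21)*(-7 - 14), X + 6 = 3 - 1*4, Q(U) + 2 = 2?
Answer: -49/11 ≈ -4.4545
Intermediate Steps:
Q(U) = 0 (Q(U) = -2 + 2 = 0)
X = -7 (X = -6 + (3 - 1*4) = -6 + (3 - 4) = -6 - 1 = -7)
Z = -168 (Z = 8*(-21) = -168)
B = -7 (B = -1*0 - 7 = 0 - 7 = -7)
B + Z/(-30 - 36) = -7 - 168/(-30 - 36) = -7 - 168/(-66) = -7 - 168*(-1/66) = -7 + 28/11 = -49/11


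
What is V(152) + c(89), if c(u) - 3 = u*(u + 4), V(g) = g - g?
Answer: 8280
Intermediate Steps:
V(g) = 0
c(u) = 3 + u*(4 + u) (c(u) = 3 + u*(u + 4) = 3 + u*(4 + u))
V(152) + c(89) = 0 + (3 + 89² + 4*89) = 0 + (3 + 7921 + 356) = 0 + 8280 = 8280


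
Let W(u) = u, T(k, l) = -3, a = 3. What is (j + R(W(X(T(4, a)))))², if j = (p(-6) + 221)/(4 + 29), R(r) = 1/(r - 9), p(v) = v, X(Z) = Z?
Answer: 80089/1936 ≈ 41.368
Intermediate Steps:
R(r) = 1/(-9 + r)
j = 215/33 (j = (-6 + 221)/(4 + 29) = 215/33 ≈ 6.5152)
(j + R(W(X(T(4, a)))))² = (215/33 + 1/(-9 - 3))² = (215/33 + 1/(-12))² = (215/33 - 1/12)² = (283/44)² = 80089/1936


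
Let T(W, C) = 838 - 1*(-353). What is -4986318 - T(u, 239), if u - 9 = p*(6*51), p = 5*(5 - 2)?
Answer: -4987509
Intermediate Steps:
p = 15 (p = 5*3 = 15)
u = 4599 (u = 9 + 15*(6*51) = 9 + 15*306 = 9 + 4590 = 4599)
T(W, C) = 1191 (T(W, C) = 838 + 353 = 1191)
-4986318 - T(u, 239) = -4986318 - 1*1191 = -4986318 - 1191 = -4987509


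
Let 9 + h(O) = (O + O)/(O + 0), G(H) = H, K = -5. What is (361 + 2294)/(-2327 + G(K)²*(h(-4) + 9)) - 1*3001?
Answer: -759548/253 ≈ -3002.2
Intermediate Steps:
h(O) = -7 (h(O) = -9 + (O + O)/(O + 0) = -9 + (2*O)/O = -9 + 2 = -7)
(361 + 2294)/(-2327 + G(K)²*(h(-4) + 9)) - 1*3001 = (361 + 2294)/(-2327 + (-5)²*(-7 + 9)) - 1*3001 = 2655/(-2327 + 25*2) - 3001 = 2655/(-2327 + 50) - 3001 = 2655/(-2277) - 3001 = 2655*(-1/2277) - 3001 = -295/253 - 3001 = -759548/253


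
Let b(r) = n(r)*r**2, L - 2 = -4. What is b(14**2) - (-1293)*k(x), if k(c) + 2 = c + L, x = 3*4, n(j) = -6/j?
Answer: 9168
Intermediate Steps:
L = -2 (L = 2 - 4 = -2)
x = 12
k(c) = -4 + c (k(c) = -2 + (c - 2) = -2 + (-2 + c) = -4 + c)
b(r) = -6*r (b(r) = (-6/r)*r**2 = -6*r)
b(14**2) - (-1293)*k(x) = -6*14**2 - (-1293)*(-4 + 12) = -6*196 - (-1293)*8 = -1176 - 1*(-10344) = -1176 + 10344 = 9168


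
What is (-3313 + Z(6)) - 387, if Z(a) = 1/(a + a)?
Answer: -44399/12 ≈ -3699.9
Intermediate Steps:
Z(a) = 1/(2*a)
(-3313 + Z(6)) - 387 = (-3313 + (½)/6) - 387 = (-3313 + (½)*(⅙)) - 387 = (-3313 + 1/12) - 387 = -39755/12 - 387 = -44399/12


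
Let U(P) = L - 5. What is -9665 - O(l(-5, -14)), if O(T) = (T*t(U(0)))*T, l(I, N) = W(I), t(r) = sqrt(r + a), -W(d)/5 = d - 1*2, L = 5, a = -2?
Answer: -9665 - 1225*I*sqrt(2) ≈ -9665.0 - 1732.4*I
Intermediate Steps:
W(d) = 10 - 5*d (W(d) = -5*(d - 1*2) = -5*(d - 2) = -5*(-2 + d) = 10 - 5*d)
U(P) = 0 (U(P) = 5 - 5 = 0)
t(r) = sqrt(-2 + r) (t(r) = sqrt(r - 2) = sqrt(-2 + r))
l(I, N) = 10 - 5*I
O(T) = I*sqrt(2)*T**2 (O(T) = (T*sqrt(-2 + 0))*T = (T*sqrt(-2))*T = (T*(I*sqrt(2)))*T = (I*T*sqrt(2))*T = I*sqrt(2)*T**2)
-9665 - O(l(-5, -14)) = -9665 - I*sqrt(2)*(10 - 5*(-5))**2 = -9665 - I*sqrt(2)*(10 + 25)**2 = -9665 - I*sqrt(2)*35**2 = -9665 - I*sqrt(2)*1225 = -9665 - 1225*I*sqrt(2)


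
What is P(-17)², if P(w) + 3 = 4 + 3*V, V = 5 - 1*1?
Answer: 169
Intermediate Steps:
V = 4 (V = 5 - 1 = 4)
P(w) = 13 (P(w) = -3 + (4 + 3*4) = -3 + (4 + 12) = -3 + 16 = 13)
P(-17)² = 13² = 169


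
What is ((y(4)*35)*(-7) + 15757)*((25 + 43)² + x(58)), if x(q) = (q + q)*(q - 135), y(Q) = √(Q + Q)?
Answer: -67881156 + 2110920*√2 ≈ -6.4896e+7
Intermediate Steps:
y(Q) = √2*√Q (y(Q) = √(2*Q) = √2*√Q)
x(q) = 2*q*(-135 + q) (x(q) = (2*q)*(-135 + q) = 2*q*(-135 + q))
((y(4)*35)*(-7) + 15757)*((25 + 43)² + x(58)) = (((√2*√4)*35)*(-7) + 15757)*((25 + 43)² + 2*58*(-135 + 58)) = (((√2*2)*35)*(-7) + 15757)*(68² + 2*58*(-77)) = (((2*√2)*35)*(-7) + 15757)*(4624 - 8932) = ((70*√2)*(-7) + 15757)*(-4308) = (-490*√2 + 15757)*(-4308) = (15757 - 490*√2)*(-4308) = -67881156 + 2110920*√2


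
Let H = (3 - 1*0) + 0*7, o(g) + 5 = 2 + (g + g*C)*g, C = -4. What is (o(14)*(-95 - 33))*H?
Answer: 226944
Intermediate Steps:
o(g) = -3 - 3*g**2 (o(g) = -5 + (2 + (g + g*(-4))*g) = -5 + (2 + (g - 4*g)*g) = -5 + (2 + (-3*g)*g) = -5 + (2 - 3*g**2) = -3 - 3*g**2)
H = 3 (H = (3 + 0) + 0 = 3 + 0 = 3)
(o(14)*(-95 - 33))*H = ((-3 - 3*14**2)*(-95 - 33))*3 = ((-3 - 3*196)*(-128))*3 = ((-3 - 588)*(-128))*3 = -591*(-128)*3 = 75648*3 = 226944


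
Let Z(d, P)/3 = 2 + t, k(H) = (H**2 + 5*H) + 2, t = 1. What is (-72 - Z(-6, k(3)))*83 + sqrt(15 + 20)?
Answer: -6723 + sqrt(35) ≈ -6717.1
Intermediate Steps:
k(H) = 2 + H**2 + 5*H
Z(d, P) = 9 (Z(d, P) = 3*(2 + 1) = 3*3 = 9)
(-72 - Z(-6, k(3)))*83 + sqrt(15 + 20) = (-72 - 1*9)*83 + sqrt(15 + 20) = (-72 - 9)*83 + sqrt(35) = -81*83 + sqrt(35) = -6723 + sqrt(35)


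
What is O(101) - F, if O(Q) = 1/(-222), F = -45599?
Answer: 10122977/222 ≈ 45599.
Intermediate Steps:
O(Q) = -1/222
O(101) - F = -1/222 - 1*(-45599) = -1/222 + 45599 = 10122977/222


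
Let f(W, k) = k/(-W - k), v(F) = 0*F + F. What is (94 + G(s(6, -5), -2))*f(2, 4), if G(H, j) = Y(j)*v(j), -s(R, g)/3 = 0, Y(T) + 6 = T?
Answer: -220/3 ≈ -73.333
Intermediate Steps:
Y(T) = -6 + T
s(R, g) = 0 (s(R, g) = -3*0 = 0)
v(F) = F (v(F) = 0 + F = F)
G(H, j) = j*(-6 + j) (G(H, j) = (-6 + j)*j = j*(-6 + j))
(94 + G(s(6, -5), -2))*f(2, 4) = (94 - 2*(-6 - 2))*(-1*4/(2 + 4)) = (94 - 2*(-8))*(-1*4/6) = (94 + 16)*(-1*4*⅙) = 110*(-⅔) = -220/3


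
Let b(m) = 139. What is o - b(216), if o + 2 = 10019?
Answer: 9878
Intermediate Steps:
o = 10017 (o = -2 + 10019 = 10017)
o - b(216) = 10017 - 1*139 = 10017 - 139 = 9878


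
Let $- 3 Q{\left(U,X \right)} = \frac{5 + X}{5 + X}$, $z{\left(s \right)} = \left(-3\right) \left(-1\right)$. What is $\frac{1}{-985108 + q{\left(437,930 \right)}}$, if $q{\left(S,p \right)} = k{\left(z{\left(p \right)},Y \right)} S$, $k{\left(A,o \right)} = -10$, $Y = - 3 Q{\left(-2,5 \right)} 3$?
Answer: $- \frac{1}{989478} \approx -1.0106 \cdot 10^{-6}$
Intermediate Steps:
$z{\left(s \right)} = 3$
$Q{\left(U,X \right)} = - \frac{1}{3}$ ($Q{\left(U,X \right)} = - \frac{\left(5 + X\right) \frac{1}{5 + X}}{3} = \left(- \frac{1}{3}\right) 1 = - \frac{1}{3}$)
$Y = 3$ ($Y = \left(-3\right) \left(- \frac{1}{3}\right) 3 = 1 \cdot 3 = 3$)
$q{\left(S,p \right)} = - 10 S$
$\frac{1}{-985108 + q{\left(437,930 \right)}} = \frac{1}{-985108 - 4370} = \frac{1}{-989478} = - \frac{1}{989478}$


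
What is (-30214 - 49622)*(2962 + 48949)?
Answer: -4144366596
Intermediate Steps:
(-30214 - 49622)*(2962 + 48949) = -79836*51911 = -4144366596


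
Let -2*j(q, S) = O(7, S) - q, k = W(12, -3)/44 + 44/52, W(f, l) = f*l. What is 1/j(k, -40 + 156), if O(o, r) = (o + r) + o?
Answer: -143/9293 ≈ -0.015388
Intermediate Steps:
O(o, r) = r + 2*o
k = 4/143 (k = (12*(-3))/44 + 44/52 = -36*1/44 + 44*(1/52) = -9/11 + 11/13 = 4/143 ≈ 0.027972)
j(q, S) = -7 + q/2 - S/2 (j(q, S) = -((S + 2*7) - q)/2 = -((S + 14) - q)/2 = -((14 + S) - q)/2 = -(14 + S - q)/2 = -7 + q/2 - S/2)
1/j(k, -40 + 156) = 1/(-7 + (½)*(4/143) - (-40 + 156)/2) = 1/(-7 + 2/143 - ½*116) = 1/(-7 + 2/143 - 58) = 1/(-9293/143) = -143/9293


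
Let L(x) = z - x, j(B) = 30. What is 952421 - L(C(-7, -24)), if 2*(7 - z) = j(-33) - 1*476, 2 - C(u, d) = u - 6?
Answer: 952206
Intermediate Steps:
C(u, d) = 8 - u (C(u, d) = 2 - (u - 6) = 2 - (-6 + u) = 2 + (6 - u) = 8 - u)
z = 230 (z = 7 - (30 - 1*476)/2 = 7 - (30 - 476)/2 = 7 - 1/2*(-446) = 7 + 223 = 230)
L(x) = 230 - x
952421 - L(C(-7, -24)) = 952421 - (230 - (8 - 1*(-7))) = 952421 - (230 - (8 + 7)) = 952421 - (230 - 1*15) = 952421 - (230 - 15) = 952421 - 1*215 = 952421 - 215 = 952206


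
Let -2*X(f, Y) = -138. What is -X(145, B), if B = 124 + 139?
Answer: -69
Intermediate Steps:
B = 263
X(f, Y) = 69 (X(f, Y) = -1/2*(-138) = 69)
-X(145, B) = -1*69 = -69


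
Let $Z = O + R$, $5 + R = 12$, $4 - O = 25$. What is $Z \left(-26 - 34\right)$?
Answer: $840$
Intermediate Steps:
$O = -21$ ($O = 4 - 25 = -21$)
$R = 7$ ($R = -5 + 12 = 7$)
$Z = -14$ ($Z = -21 + 7 = -14$)
$Z \left(-26 - 34\right) = - 14 \left(-26 - 34\right) = \left(-14\right) \left(-60\right) = 840$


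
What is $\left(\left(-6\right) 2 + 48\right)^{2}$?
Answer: $1296$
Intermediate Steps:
$\left(\left(-6\right) 2 + 48\right)^{2} = \left(-12 + 48\right)^{2} = 36^{2} = 1296$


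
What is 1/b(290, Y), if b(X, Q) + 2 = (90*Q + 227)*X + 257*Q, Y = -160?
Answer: -1/4151292 ≈ -2.4089e-7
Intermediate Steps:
b(X, Q) = -2 + 257*Q + X*(227 + 90*Q) (b(X, Q) = -2 + ((90*Q + 227)*X + 257*Q) = -2 + ((227 + 90*Q)*X + 257*Q) = -2 + (X*(227 + 90*Q) + 257*Q) = -2 + (257*Q + X*(227 + 90*Q)) = -2 + 257*Q + X*(227 + 90*Q))
1/b(290, Y) = 1/(-2 + 227*290 + 257*(-160) + 90*(-160)*290) = 1/(-2 + 65830 - 41120 - 4176000) = 1/(-4151292) = -1/4151292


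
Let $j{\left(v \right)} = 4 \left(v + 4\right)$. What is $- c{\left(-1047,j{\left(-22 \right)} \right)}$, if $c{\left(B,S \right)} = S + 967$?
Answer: $-895$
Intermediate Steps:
$j{\left(v \right)} = 16 + 4 v$ ($j{\left(v \right)} = 4 \left(4 + v\right) = 16 + 4 v$)
$c{\left(B,S \right)} = 967 + S$
$- c{\left(-1047,j{\left(-22 \right)} \right)} = - (967 + \left(16 + 4 \left(-22\right)\right)) = - (967 + \left(16 - 88\right)) = - (967 - 72) = \left(-1\right) 895 = -895$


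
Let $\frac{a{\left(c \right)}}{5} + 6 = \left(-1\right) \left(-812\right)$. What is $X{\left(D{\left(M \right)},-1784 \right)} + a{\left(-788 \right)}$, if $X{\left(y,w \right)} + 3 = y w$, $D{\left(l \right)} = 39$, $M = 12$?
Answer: $-65549$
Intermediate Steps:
$X{\left(y,w \right)} = -3 + w y$ ($X{\left(y,w \right)} = -3 + y w = -3 + w y$)
$a{\left(c \right)} = 4030$ ($a{\left(c \right)} = -30 + 5 \left(\left(-1\right) \left(-812\right)\right) = -30 + 5 \cdot 812 = -30 + 4060 = 4030$)
$X{\left(D{\left(M \right)},-1784 \right)} + a{\left(-788 \right)} = \left(-3 - 69576\right) + 4030 = -69579 + 4030 = -65549$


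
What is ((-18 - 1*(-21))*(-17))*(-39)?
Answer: 1989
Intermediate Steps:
((-18 - 1*(-21))*(-17))*(-39) = ((-18 + 21)*(-17))*(-39) = (3*(-17))*(-39) = -51*(-39) = 1989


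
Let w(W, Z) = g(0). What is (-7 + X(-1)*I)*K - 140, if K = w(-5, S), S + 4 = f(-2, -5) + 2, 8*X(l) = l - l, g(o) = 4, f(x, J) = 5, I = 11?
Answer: -168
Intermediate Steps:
X(l) = 0 (X(l) = (l - l)/8 = (1/8)*0 = 0)
S = 3 (S = -4 + (5 + 2) = -4 + 7 = 3)
w(W, Z) = 4
K = 4
(-7 + X(-1)*I)*K - 140 = (-7 + 0*11)*4 - 140 = (-7 + 0)*4 - 140 = -7*4 - 140 = -28 - 140 = -168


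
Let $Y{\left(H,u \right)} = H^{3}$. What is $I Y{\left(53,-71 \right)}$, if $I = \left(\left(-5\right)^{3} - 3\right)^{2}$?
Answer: $2439200768$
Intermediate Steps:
$I = 16384$ ($I = \left(-125 - 3\right)^{2} = \left(-128\right)^{2} = 16384$)
$I Y{\left(53,-71 \right)} = 16384 \cdot 53^{3} = 16384 \cdot 148877 = 2439200768$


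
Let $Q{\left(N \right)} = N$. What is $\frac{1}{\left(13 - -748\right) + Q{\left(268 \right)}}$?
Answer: $\frac{1}{1029} \approx 0.00097182$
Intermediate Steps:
$\frac{1}{\left(13 - -748\right) + Q{\left(268 \right)}} = \frac{1}{\left(13 - -748\right) + 268} = \frac{1}{\left(13 + 748\right) + 268} = \frac{1}{761 + 268} = \frac{1}{1029}$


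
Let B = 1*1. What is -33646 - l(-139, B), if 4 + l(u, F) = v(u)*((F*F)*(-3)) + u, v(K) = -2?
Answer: -33509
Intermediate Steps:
B = 1
l(u, F) = -4 + u + 6*F**2 (l(u, F) = -4 + (-2*F*F*(-3) + u) = -4 + (-2*F**2*(-3) + u) = -4 + (-(-6)*F**2 + u) = -4 + (6*F**2 + u) = -4 + (u + 6*F**2) = -4 + u + 6*F**2)
-33646 - l(-139, B) = -33646 - (-4 - 139 + 6*1**2) = -33646 - (-4 - 139 + 6*1) = -33646 - (-4 - 139 + 6) = -33646 - 1*(-137) = -33646 + 137 = -33509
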